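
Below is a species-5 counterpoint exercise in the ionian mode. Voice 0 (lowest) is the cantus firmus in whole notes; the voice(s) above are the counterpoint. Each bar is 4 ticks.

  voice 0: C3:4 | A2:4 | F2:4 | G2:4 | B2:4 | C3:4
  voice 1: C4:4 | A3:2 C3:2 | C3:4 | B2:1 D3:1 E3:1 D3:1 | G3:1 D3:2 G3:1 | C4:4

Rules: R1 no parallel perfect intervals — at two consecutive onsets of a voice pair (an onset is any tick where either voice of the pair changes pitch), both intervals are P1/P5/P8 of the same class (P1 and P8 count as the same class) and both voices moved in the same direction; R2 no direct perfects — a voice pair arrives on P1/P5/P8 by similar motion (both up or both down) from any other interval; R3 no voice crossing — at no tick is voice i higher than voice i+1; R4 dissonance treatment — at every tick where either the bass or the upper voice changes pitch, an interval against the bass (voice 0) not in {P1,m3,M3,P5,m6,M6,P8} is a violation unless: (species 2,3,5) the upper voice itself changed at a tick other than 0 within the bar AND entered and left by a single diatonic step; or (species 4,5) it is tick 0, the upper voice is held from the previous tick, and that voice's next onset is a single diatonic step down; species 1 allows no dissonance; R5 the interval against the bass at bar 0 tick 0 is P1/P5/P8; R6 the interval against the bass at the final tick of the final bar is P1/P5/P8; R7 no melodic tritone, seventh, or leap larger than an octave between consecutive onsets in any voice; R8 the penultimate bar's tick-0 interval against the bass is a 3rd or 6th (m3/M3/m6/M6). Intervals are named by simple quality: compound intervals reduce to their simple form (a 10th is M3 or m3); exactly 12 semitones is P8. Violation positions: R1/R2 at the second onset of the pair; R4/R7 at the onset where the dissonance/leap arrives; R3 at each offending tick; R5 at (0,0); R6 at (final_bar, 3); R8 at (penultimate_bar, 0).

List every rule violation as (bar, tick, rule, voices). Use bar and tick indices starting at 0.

(1, 0, R1, (0, 1))
(5, 0, R2, (0, 1))

bar 0: v0=C3 v1=C4 downbeat P8
bar 1: v0=A2 v1=A3 downbeat P8
bar 2: v0=F2 v1=C3 downbeat P5
bar 3: v0=G2 v1=B2 downbeat M3
bar 4: v0=B2 v1=G3 downbeat m6
bar 5: v0=C3 v1=C4 downbeat P8
  -> R1 @ bar 1 tick 0 v(0, 1): C3/C4 P8 -> A2/A3 P8 similar
  -> R2 @ bar 5 tick 0 v(0, 1): B2/G3 m6 -> C3/C4 P8 similar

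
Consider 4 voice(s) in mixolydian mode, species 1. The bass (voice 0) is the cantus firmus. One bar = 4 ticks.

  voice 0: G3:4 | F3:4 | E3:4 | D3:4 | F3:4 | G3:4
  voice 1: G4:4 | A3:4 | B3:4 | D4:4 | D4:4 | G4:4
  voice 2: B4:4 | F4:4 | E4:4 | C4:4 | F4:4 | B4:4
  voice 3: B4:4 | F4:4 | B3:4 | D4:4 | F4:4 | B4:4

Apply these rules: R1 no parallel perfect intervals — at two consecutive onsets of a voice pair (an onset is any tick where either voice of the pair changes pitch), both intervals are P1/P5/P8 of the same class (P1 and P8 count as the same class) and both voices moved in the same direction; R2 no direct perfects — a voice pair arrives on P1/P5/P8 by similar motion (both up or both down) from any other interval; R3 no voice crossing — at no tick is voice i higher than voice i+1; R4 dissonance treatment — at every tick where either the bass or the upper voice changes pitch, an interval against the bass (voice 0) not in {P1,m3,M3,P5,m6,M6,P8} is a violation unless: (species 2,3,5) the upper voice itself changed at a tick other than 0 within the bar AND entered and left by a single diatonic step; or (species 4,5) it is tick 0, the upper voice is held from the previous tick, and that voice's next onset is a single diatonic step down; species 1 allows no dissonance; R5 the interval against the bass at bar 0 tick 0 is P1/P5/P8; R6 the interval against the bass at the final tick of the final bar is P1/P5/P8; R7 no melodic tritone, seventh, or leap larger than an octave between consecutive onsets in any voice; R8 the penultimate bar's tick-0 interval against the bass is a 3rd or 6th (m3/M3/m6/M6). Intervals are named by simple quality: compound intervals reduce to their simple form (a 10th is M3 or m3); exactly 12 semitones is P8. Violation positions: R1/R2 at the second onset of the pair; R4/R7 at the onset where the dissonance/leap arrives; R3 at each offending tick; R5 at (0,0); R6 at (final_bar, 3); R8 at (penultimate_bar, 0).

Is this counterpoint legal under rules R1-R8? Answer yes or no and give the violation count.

No (32 violations)

bar 0: v0=G3 v1=G4 v2=B4 v3=B4 (M3)
bar 1: v0=F3 v1=A3 v2=F4 v3=F4 (P8)
bar 2: v0=E3 v1=B3 v2=E4 v3=B3 (P5)
bar 3: v0=D3 v1=D4 v2=C4 v3=D4 (P8)
bar 4: v0=F3 v1=D4 v2=F4 v3=F4 (P8)
bar 5: v0=G3 v1=G4 v2=B4 v3=B4 (M3)
  R5 @ bar0.0: opens on M3
  R5 @ bar0.0: opens on M3
  R1 @ bar1.0: B4/B4 P1 -> F4/F4 P1 similar
  R2 @ bar1.0: G3/B4 M3 -> F3/F4 P8 similar
  R2 @ bar1.0: G3/B4 M3 -> F3/F4 P8 similar
  R7 @ bar1.0: G4->A3 leap 10st
  R7 @ bar1.0: B4->F4 leap 6st
  R7 @ bar1.0: B4->F4 leap 6st
  R1 @ bar2.0: F3/F4 P8 -> E3/E4 P8 similar
  R2 @ bar2.0: F3/F4 P8 -> E3/B3 P5 similar
  R3 @ bar2.0: E4 above B3
  R7 @ bar2.0: F4->B3 leap 6st
  R3 @ bar2.1: E4 above B3
  R3 @ bar2.2: E4 above B3
  R3 @ bar2.3: E4 above B3
  R1 @ bar3.0: B3/B3 P1 -> D4/D4 P1 similar
  R3 @ bar3.0: D4 above C4
  R4 @ bar3.0: D3/C4 m7 untreated
  R3 @ bar3.1: D4 above C4
  R3 @ bar3.2: D4 above C4
  R3 @ bar3.3: D4 above C4
  R1 @ bar4.0: D3/D4 P8 -> F3/F4 P8 similar
  R2 @ bar4.0: D3/C4 m7 -> F3/F4 P8 similar
  R2 @ bar4.0: C4/D4 M2 -> F4/F4 P1 similar
  R8 @ bar4.0: penult P8 not 3rd/6th
  R8 @ bar4.0: penult P8 not 3rd/6th
  R1 @ bar5.0: F4/F4 P1 -> B4/B4 P1 similar
  R2 @ bar5.0: F3/D4 M6 -> G3/G4 P8 similar
  R7 @ bar5.0: F4->B4 leap 6st
  R7 @ bar5.0: F4->B4 leap 6st
  R6 @ bar5.3: closes on M3
  R6 @ bar5.3: closes on M3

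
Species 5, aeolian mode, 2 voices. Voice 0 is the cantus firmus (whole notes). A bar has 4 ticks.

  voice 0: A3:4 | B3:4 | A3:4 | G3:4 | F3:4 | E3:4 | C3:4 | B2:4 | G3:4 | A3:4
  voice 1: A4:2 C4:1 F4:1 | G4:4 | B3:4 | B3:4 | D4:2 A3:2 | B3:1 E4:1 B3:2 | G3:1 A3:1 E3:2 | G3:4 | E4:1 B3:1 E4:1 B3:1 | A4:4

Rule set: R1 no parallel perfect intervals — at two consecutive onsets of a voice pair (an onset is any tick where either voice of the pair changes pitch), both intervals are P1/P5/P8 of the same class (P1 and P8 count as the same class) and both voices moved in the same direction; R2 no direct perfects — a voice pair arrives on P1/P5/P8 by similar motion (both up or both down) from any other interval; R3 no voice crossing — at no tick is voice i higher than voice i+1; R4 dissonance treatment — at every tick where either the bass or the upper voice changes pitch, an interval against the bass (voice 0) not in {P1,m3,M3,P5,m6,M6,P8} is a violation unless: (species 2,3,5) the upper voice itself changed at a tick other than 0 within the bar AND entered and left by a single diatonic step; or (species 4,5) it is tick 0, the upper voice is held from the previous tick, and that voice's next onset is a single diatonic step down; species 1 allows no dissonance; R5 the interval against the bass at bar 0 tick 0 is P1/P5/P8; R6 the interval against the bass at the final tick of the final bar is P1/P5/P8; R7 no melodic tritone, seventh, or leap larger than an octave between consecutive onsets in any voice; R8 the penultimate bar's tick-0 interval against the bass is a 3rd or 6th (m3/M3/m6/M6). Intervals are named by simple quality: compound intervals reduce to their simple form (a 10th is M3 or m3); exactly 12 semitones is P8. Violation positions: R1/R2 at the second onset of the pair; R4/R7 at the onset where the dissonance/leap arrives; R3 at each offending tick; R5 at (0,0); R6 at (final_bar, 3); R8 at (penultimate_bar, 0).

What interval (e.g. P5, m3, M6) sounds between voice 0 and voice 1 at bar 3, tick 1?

M3

voice 0=G3 voice 1=B3 -> M3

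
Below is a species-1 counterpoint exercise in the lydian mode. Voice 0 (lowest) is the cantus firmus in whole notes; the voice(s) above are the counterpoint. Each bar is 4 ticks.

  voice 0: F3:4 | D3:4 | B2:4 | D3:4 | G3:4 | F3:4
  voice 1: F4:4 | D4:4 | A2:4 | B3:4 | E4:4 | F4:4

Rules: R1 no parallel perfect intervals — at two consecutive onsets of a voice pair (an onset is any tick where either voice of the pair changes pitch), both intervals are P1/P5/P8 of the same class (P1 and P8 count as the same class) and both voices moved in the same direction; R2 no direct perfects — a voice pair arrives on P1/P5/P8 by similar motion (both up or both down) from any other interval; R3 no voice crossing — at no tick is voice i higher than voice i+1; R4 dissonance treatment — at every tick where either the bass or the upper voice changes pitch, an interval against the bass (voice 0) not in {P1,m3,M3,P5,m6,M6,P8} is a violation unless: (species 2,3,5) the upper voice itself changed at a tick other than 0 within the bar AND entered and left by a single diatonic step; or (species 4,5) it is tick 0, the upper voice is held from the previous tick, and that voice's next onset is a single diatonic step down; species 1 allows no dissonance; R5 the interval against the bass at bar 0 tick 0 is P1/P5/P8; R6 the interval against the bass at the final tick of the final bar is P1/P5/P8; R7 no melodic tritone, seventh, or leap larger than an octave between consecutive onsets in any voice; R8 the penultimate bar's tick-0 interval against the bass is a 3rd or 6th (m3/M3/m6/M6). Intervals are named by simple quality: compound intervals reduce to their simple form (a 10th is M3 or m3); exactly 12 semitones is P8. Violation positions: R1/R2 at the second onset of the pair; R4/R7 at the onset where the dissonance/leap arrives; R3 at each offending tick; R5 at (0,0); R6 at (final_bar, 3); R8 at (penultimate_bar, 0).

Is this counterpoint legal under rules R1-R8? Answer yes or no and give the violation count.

No (8 violations)

bar 0: v0=F3 v1=F4 (P8)
bar 1: v0=D3 v1=D4 (P8)
bar 2: v0=B2 v1=A2 (M2)
bar 3: v0=D3 v1=B3 (M6)
bar 4: v0=G3 v1=E4 (M6)
bar 5: v0=F3 v1=F4 (P8)
  R1 @ bar1.0: F3/F4 P8 -> D3/D4 P8 similar
  R3 @ bar2.0: B2 above A2
  R4 @ bar2.0: B2/A2 M2 untreated
  R7 @ bar2.0: D4->A2 leap 17st
  R3 @ bar2.1: B2 above A2
  R3 @ bar2.2: B2 above A2
  R3 @ bar2.3: B2 above A2
  R7 @ bar3.0: A2->B3 leap 14st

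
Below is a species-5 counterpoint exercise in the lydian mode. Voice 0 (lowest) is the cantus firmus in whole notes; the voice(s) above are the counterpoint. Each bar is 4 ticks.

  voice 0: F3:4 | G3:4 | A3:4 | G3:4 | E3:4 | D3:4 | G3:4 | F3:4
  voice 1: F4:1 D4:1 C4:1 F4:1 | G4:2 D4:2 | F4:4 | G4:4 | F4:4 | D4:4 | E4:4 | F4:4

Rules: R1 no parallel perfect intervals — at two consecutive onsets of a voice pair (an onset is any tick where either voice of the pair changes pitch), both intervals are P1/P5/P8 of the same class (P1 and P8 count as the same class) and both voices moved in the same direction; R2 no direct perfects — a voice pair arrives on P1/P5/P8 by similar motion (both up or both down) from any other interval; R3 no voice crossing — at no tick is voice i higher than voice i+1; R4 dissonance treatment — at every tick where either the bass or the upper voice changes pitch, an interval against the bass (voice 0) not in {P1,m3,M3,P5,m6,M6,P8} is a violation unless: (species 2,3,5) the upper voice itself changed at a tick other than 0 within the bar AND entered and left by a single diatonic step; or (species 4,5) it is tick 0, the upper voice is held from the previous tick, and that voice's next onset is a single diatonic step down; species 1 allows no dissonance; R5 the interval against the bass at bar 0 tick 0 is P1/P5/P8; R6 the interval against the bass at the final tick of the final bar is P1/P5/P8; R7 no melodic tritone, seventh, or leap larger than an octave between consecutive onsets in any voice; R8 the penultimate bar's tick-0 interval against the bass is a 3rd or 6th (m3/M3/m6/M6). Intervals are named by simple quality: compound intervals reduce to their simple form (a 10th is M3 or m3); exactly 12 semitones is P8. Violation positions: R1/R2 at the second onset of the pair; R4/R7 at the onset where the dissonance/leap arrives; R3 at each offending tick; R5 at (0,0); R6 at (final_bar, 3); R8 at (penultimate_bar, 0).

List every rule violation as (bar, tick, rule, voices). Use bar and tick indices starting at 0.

(1, 0, R1, (0, 1))
(4, 0, R4, (0, 1))
(5, 0, R2, (0, 1))

bar 0: v0=F3 v1=F4 downbeat P8
bar 1: v0=G3 v1=G4 downbeat P8
bar 2: v0=A3 v1=F4 downbeat m6
bar 3: v0=G3 v1=G4 downbeat P8
bar 4: v0=E3 v1=F4 downbeat m2
bar 5: v0=D3 v1=D4 downbeat P8
bar 6: v0=G3 v1=E4 downbeat M6
bar 7: v0=F3 v1=F4 downbeat P8
  -> R1 @ bar 1 tick 0 v(0, 1): F3/F4 P8 -> G3/G4 P8 similar
  -> R4 @ bar 4 tick 0 v(0, 1): E3/F4 m2 untreated
  -> R2 @ bar 5 tick 0 v(0, 1): E3/F4 m2 -> D3/D4 P8 similar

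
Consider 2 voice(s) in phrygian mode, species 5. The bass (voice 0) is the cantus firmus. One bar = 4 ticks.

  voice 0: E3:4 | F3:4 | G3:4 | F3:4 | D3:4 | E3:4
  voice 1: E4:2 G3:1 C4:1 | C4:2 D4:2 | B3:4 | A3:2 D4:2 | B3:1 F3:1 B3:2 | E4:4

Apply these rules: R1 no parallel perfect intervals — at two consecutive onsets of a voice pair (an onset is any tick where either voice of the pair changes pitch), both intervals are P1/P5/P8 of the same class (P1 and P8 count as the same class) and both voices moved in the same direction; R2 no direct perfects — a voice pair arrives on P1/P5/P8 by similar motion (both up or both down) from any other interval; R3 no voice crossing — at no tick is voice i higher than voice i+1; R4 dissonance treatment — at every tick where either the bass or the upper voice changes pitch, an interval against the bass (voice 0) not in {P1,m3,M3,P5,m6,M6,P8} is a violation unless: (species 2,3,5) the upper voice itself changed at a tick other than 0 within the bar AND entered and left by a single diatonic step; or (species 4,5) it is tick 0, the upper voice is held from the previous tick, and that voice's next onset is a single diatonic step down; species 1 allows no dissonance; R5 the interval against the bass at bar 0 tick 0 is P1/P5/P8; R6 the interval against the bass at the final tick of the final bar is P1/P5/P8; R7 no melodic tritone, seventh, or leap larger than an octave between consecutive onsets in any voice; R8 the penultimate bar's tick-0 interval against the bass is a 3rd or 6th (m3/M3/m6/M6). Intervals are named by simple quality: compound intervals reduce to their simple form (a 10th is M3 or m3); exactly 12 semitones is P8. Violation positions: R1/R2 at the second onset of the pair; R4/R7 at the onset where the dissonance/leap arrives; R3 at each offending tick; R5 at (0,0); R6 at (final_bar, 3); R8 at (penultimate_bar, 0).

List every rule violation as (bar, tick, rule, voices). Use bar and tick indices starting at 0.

bar 0: v0=E3 v1=E4 downbeat P8
bar 1: v0=F3 v1=C4 downbeat P5
bar 2: v0=G3 v1=B3 downbeat M3
bar 3: v0=F3 v1=A3 downbeat M3
bar 4: v0=D3 v1=B3 downbeat M6
bar 5: v0=E3 v1=E4 downbeat P8
  -> R7 @ bar 4 tick 1 v(1,): B3->F3 leap 6st
  -> R7 @ bar 4 tick 2 v(1,): F3->B3 leap 6st
  -> R2 @ bar 5 tick 0 v(0, 1): D3/B3 M6 -> E3/E4 P8 similar

(4, 1, R7, (1,))
(4, 2, R7, (1,))
(5, 0, R2, (0, 1))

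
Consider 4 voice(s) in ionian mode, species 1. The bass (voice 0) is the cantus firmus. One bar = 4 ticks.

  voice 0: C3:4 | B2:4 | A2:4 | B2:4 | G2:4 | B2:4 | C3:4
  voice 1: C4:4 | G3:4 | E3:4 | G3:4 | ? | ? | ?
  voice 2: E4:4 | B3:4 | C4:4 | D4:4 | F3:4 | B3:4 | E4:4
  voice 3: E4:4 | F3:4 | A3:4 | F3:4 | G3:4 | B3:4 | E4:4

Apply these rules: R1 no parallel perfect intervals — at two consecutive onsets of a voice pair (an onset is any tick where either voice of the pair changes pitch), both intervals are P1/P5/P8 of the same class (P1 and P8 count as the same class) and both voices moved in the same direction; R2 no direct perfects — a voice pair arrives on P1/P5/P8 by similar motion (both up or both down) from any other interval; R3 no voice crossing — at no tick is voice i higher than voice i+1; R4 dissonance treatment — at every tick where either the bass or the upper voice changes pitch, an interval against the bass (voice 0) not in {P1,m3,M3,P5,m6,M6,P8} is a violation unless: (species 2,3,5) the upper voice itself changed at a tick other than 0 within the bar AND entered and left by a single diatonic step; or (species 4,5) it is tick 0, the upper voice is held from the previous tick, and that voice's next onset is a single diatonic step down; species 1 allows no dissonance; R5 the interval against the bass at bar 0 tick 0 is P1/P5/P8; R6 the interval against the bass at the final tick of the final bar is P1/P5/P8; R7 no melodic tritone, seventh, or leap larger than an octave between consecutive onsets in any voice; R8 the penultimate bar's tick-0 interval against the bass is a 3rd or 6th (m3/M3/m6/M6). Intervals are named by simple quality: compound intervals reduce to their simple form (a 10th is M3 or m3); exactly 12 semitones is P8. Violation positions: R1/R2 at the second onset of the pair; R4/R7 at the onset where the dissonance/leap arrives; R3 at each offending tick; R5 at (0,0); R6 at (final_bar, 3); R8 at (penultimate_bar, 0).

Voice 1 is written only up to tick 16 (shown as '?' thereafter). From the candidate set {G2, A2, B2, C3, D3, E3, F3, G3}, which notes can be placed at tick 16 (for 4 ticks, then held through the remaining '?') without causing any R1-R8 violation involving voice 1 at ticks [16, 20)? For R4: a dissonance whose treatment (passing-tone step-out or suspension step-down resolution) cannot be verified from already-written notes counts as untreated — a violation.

G2: violates R2
A2: violates R4,R7
B2: legal
C3: violates R4
D3: violates R2
E3: legal
F3: violates R2,R4
G3: violates R3

{B2, E3}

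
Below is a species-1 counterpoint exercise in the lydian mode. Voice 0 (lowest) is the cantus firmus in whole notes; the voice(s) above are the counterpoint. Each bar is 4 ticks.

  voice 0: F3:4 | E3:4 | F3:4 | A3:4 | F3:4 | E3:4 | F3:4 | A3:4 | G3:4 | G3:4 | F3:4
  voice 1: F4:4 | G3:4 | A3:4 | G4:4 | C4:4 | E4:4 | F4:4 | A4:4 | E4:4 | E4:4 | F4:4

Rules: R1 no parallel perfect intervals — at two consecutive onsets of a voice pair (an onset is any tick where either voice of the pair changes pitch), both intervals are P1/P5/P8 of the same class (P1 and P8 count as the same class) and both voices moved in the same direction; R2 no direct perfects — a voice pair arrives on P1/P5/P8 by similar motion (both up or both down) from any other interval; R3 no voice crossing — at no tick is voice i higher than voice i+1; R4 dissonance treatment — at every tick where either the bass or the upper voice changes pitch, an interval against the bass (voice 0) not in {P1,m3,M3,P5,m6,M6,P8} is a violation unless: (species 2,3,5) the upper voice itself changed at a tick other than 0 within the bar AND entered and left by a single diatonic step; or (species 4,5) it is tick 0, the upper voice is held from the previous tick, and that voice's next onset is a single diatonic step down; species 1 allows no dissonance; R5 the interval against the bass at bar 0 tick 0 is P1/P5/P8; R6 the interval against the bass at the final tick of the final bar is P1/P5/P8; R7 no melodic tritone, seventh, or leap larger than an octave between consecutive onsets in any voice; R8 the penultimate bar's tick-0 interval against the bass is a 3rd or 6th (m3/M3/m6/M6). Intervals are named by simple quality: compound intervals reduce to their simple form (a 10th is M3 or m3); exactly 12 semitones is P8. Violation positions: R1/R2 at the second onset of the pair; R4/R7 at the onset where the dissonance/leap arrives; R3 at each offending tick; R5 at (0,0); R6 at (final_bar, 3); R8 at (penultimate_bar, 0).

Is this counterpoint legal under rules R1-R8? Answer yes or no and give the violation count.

No (6 violations)

bar 0: v0=F3 v1=F4 (P8)
bar 1: v0=E3 v1=G3 (m3)
bar 2: v0=F3 v1=A3 (M3)
bar 3: v0=A3 v1=G4 (m7)
bar 4: v0=F3 v1=C4 (P5)
bar 5: v0=E3 v1=E4 (P8)
bar 6: v0=F3 v1=F4 (P8)
bar 7: v0=A3 v1=A4 (P8)
bar 8: v0=G3 v1=E4 (M6)
bar 9: v0=G3 v1=E4 (M6)
bar 10: v0=F3 v1=F4 (P8)
  R7 @ bar1.0: F4->G3 leap 10st
  R4 @ bar3.0: A3/G4 m7 untreated
  R7 @ bar3.0: A3->G4 leap 10st
  R2 @ bar4.0: A3/G4 m7 -> F3/C4 P5 similar
  R1 @ bar6.0: E3/E4 P8 -> F3/F4 P8 similar
  R1 @ bar7.0: F3/F4 P8 -> A3/A4 P8 similar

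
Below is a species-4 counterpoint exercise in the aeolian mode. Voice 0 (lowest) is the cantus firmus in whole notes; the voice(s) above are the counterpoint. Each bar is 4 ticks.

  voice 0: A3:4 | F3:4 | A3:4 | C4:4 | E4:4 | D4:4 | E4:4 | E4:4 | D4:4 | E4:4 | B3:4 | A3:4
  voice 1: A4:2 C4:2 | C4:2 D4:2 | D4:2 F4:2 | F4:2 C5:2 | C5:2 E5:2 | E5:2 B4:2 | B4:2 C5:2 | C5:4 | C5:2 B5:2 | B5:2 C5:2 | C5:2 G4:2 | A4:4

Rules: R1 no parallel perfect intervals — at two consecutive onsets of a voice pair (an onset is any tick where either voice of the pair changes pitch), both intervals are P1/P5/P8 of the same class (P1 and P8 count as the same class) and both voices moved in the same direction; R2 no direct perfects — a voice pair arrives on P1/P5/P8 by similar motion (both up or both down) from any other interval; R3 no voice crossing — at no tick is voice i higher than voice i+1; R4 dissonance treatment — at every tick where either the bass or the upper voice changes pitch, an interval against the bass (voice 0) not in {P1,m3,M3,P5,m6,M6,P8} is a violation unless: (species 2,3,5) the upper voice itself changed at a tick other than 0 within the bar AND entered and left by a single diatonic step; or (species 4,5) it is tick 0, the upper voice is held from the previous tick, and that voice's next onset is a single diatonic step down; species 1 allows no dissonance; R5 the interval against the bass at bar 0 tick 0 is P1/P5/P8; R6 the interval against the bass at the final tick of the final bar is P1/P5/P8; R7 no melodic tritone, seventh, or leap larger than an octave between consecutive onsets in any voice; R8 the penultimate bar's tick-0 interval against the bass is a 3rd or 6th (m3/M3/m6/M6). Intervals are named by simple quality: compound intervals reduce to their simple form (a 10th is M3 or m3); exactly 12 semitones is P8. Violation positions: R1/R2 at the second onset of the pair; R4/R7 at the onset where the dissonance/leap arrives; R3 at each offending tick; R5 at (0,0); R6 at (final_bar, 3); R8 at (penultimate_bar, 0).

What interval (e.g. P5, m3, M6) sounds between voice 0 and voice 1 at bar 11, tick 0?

voice 0=A3 voice 1=A4 -> P8

P8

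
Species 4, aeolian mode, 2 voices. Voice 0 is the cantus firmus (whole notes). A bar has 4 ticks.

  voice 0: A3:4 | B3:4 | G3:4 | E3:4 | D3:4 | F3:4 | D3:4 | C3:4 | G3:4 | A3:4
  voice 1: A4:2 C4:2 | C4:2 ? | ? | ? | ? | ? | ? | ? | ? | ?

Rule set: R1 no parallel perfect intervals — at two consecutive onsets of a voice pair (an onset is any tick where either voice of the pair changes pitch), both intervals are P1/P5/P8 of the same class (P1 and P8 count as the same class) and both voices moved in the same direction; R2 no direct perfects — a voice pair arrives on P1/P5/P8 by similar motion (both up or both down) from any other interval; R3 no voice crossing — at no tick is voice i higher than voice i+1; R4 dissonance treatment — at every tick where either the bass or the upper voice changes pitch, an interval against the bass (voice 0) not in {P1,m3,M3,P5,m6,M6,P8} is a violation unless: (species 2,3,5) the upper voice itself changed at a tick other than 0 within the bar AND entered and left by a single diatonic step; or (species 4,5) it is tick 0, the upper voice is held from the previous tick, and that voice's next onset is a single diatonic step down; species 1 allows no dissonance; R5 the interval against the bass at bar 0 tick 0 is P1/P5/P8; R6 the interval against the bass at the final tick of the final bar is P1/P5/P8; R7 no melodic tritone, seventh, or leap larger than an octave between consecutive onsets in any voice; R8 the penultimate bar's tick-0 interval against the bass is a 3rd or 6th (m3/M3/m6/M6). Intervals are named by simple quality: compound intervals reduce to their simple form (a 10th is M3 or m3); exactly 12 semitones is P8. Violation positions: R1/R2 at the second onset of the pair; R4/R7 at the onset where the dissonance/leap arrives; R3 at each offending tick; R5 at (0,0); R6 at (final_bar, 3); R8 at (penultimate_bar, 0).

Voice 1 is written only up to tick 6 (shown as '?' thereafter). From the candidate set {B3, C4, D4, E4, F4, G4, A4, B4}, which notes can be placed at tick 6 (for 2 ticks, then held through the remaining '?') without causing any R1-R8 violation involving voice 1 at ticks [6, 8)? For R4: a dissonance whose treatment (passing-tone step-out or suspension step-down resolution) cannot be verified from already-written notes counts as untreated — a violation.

B3: legal
C4: legal
D4: legal
E4: violates R4
F4: violates R4
G4: legal
A4: violates R4
B4: violates R7

{B3, C4, D4, G4}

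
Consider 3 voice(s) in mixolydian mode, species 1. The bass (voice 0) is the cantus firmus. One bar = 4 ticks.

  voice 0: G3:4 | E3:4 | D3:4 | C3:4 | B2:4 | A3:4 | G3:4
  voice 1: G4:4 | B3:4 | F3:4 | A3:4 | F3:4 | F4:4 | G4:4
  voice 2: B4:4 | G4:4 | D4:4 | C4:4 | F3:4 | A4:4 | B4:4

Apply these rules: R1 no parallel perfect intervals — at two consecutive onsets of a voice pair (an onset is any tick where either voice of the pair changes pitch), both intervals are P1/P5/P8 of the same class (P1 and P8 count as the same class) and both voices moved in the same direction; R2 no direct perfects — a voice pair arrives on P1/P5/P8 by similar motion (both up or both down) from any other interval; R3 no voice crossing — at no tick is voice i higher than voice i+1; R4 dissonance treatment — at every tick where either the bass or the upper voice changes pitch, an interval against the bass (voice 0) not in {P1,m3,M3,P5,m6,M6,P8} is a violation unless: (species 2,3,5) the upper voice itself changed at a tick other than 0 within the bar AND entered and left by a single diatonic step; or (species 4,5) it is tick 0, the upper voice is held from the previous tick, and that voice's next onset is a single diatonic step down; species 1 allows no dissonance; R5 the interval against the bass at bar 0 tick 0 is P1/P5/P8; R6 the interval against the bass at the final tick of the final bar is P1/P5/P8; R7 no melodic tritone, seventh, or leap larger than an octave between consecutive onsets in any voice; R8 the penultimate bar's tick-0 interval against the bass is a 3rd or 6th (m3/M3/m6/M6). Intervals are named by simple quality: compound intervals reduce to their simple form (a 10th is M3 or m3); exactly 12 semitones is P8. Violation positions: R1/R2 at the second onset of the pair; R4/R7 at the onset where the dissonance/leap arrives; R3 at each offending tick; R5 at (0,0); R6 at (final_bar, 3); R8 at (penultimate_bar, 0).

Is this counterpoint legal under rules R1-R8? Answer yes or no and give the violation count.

bar 0: v0=G3 v1=G4 v2=B4 (M3)
bar 1: v0=E3 v1=B3 v2=G4 (m3)
bar 2: v0=D3 v1=F3 v2=D4 (P8)
bar 3: v0=C3 v1=A3 v2=C4 (P8)
bar 4: v0=B2 v1=F3 v2=F3 (TT)
bar 5: v0=A3 v1=F4 v2=A4 (P8)
bar 6: v0=G3 v1=G4 v2=B4 (M3)
  R5 @ bar0.0: opens on M3
  R2 @ bar1.0: G3/G4 P8 -> E3/B3 P5 similar
  R2 @ bar2.0: E3/G4 m3 -> D3/D4 P8 similar
  R7 @ bar2.0: B3->F3 leap 6st
  R1 @ bar3.0: D3/D4 P8 -> C3/C4 P8 similar
  R2 @ bar4.0: A3/C4 m3 -> F3/F3 P1 similar
  R4 @ bar4.0: B2/F3 TT untreated
  R4 @ bar4.0: B2/F3 TT untreated
  R2 @ bar5.0: B2/F3 TT -> A3/A4 P8 similar
  R7 @ bar5.0: B2->A3 leap 10st
  R7 @ bar5.0: F3->A4 leap 16st
  R8 @ bar5.0: penult P8 not 3rd/6th
  R6 @ bar6.3: closes on M3

No (13 violations)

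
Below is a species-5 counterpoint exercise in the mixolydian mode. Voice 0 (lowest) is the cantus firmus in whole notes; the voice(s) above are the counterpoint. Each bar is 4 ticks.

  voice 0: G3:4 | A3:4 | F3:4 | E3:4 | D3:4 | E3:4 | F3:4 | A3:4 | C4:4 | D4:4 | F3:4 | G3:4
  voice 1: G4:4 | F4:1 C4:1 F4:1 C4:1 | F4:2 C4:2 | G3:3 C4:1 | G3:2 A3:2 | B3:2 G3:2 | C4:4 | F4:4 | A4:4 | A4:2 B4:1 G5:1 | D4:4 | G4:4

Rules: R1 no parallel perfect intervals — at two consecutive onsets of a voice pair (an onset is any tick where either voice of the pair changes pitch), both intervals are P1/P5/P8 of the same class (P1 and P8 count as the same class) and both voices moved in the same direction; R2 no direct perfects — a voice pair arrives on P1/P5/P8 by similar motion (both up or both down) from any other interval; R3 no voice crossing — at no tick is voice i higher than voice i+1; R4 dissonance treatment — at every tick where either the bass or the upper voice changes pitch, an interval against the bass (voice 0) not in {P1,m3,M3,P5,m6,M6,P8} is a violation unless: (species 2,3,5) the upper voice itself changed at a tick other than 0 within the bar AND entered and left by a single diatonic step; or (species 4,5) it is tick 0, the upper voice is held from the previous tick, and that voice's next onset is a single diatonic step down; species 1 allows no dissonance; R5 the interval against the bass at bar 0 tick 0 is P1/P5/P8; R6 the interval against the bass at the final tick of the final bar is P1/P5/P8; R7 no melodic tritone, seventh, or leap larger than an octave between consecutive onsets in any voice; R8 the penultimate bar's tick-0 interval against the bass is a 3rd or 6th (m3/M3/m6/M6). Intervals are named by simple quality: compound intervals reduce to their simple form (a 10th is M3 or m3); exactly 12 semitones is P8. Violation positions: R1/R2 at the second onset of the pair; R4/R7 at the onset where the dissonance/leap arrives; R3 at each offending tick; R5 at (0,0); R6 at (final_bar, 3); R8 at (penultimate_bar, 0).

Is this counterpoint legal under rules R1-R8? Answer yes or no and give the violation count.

bar 0: v0=G3 v1=G4 (P8)
bar 1: v0=A3 v1=F4 (m6)
bar 2: v0=F3 v1=F4 (P8)
bar 3: v0=E3 v1=G3 (m3)
bar 4: v0=D3 v1=G3 (P4)
bar 5: v0=E3 v1=B3 (P5)
bar 6: v0=F3 v1=C4 (P5)
bar 7: v0=A3 v1=F4 (m6)
bar 8: v0=C4 v1=A4 (M6)
bar 9: v0=D4 v1=A4 (P5)
bar 10: v0=F3 v1=D4 (M6)
bar 11: v0=G3 v1=G4 (P8)
  R4 @ bar4.0: D3/G3 P4 untreated
  R1 @ bar5.0: D3/A3 P5 -> E3/B3 P5 similar
  R2 @ bar6.0: E3/G3 m3 -> F3/C4 P5 similar
  R4 @ bar9.3: D4/G5 P4 untreated
  R7 @ bar10.0: G5->D4 leap 17st
  R2 @ bar11.0: F3/D4 M6 -> G3/G4 P8 similar

No (6 violations)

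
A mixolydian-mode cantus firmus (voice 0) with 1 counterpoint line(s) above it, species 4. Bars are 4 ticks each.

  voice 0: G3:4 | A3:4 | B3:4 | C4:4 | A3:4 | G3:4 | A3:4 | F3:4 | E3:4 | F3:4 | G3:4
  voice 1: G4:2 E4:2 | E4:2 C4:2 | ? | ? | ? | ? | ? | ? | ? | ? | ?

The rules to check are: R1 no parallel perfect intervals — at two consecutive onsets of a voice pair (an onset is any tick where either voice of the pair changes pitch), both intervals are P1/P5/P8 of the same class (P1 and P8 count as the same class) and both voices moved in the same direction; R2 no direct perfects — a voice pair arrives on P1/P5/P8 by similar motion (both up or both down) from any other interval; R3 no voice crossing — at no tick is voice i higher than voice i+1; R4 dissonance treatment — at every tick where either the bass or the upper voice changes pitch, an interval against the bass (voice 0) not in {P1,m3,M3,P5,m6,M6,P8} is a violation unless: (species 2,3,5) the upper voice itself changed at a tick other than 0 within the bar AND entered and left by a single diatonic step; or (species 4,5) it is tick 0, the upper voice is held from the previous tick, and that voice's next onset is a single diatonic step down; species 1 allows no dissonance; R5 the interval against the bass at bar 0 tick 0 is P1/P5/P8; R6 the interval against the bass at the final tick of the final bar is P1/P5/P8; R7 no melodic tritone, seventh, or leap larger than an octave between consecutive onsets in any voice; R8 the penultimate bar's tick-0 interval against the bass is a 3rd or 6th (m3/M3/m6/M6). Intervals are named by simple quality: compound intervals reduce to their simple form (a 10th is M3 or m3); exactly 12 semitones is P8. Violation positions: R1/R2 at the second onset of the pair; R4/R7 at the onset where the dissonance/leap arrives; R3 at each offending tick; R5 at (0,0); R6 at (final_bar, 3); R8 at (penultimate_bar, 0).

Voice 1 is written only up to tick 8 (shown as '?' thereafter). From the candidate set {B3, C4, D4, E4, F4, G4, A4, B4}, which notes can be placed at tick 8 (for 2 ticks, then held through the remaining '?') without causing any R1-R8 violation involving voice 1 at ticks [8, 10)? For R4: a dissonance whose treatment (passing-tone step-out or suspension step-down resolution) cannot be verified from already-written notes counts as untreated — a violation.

{B3, D4, G4}

B3: legal
C4: violates R4
D4: legal
E4: violates R4
F4: violates R4
G4: legal
A4: violates R4
B4: violates R2,R7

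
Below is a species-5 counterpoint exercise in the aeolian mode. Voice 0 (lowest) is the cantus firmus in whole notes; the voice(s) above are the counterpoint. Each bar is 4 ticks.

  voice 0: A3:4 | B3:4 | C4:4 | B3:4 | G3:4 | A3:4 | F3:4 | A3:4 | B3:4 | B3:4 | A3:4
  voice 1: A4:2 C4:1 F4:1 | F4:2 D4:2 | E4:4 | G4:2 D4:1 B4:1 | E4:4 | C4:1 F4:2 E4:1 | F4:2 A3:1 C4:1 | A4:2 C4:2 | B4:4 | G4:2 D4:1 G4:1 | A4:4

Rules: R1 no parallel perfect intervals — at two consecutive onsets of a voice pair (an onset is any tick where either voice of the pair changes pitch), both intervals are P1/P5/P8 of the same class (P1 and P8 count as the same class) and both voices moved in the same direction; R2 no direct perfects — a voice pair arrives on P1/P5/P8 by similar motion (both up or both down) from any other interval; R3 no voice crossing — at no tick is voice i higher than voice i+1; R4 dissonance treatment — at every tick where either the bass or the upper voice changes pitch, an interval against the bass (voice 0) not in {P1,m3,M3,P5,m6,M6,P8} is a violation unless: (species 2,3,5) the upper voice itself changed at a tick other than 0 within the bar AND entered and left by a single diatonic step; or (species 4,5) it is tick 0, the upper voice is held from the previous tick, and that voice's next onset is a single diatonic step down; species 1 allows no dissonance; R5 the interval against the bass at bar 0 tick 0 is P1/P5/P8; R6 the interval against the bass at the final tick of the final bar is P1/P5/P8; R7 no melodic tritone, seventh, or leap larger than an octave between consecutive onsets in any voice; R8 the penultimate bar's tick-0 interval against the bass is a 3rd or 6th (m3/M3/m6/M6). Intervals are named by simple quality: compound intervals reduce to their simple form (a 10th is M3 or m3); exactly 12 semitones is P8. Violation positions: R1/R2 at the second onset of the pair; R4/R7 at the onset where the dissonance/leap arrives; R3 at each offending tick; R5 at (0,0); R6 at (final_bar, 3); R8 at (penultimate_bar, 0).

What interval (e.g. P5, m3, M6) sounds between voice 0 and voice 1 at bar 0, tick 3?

m6

voice 0=A3 voice 1=F4 -> m6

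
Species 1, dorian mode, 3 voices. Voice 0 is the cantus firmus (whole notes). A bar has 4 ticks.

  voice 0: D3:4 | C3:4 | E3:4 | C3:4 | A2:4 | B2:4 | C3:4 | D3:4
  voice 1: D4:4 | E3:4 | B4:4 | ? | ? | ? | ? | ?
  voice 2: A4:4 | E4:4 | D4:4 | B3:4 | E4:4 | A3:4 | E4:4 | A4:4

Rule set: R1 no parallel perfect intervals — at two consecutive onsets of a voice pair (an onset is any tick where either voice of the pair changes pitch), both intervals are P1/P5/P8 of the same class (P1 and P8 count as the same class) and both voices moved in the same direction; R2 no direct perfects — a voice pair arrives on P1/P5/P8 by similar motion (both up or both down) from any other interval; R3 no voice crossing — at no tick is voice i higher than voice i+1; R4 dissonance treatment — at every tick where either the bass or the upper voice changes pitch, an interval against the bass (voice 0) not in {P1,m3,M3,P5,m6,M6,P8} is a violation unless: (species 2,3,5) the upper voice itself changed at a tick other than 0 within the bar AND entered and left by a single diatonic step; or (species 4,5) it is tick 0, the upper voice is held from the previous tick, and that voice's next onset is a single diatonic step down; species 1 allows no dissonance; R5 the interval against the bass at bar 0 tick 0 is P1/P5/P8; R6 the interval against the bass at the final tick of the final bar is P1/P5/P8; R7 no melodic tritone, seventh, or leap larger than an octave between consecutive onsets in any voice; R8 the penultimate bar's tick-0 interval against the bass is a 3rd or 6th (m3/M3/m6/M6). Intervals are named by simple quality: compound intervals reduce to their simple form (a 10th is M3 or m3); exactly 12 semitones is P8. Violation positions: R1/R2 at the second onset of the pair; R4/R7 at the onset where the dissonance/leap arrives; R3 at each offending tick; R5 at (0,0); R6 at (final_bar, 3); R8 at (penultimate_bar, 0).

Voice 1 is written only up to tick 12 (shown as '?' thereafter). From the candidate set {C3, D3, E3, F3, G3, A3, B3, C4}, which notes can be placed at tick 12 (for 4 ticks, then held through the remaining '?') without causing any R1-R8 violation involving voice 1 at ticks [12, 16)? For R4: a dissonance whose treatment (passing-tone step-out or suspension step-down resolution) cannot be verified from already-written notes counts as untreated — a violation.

C3: violates R2,R7
D3: violates R4,R7
E3: violates R2,R7
F3: violates R4,R7
G3: violates R1,R7
A3: violates R7
B3: violates R2,R4
C4: violates R2,R3,R7

{}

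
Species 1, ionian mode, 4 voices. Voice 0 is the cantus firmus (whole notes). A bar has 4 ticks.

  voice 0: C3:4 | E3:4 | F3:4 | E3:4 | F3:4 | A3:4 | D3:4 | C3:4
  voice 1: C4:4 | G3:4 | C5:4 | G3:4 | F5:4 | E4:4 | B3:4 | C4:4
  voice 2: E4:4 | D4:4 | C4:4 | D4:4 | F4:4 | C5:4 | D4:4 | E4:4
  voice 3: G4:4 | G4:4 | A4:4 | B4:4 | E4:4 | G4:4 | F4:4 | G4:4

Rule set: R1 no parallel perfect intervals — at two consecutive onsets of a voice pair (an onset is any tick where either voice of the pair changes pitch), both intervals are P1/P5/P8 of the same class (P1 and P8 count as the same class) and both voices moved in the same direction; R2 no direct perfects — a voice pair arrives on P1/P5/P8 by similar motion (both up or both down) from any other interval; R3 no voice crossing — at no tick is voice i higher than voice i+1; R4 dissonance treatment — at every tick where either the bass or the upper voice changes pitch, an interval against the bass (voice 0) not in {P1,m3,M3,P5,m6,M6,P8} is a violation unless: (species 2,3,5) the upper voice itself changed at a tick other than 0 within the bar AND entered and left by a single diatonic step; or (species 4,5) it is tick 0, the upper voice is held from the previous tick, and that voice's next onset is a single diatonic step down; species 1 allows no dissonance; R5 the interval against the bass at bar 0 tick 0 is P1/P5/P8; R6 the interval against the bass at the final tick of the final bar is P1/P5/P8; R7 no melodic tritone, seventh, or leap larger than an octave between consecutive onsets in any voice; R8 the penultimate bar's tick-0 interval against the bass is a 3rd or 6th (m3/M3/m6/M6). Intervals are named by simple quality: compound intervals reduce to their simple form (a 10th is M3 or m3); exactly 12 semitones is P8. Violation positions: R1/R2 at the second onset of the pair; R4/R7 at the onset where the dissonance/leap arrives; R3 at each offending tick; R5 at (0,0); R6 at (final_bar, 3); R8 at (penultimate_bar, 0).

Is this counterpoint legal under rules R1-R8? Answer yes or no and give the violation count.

No (35 violations)

bar 0: v0=C3 v1=C4 v2=E4 v3=G4 (P5)
bar 1: v0=E3 v1=G3 v2=D4 v3=G4 (m3)
bar 2: v0=F3 v1=C5 v2=C4 v3=A4 (M3)
bar 3: v0=E3 v1=G3 v2=D4 v3=B4 (P5)
bar 4: v0=F3 v1=F5 v2=F4 v3=E4 (M7)
bar 5: v0=A3 v1=E4 v2=C5 v3=G4 (m7)
bar 6: v0=D3 v1=B3 v2=D4 v3=F4 (m3)
bar 7: v0=C3 v1=C4 v2=E4 v3=G4 (P5)
  R5 @ bar0.0: opens on M3
  R2 @ bar1.0: C4/E4 M3 -> G3/D4 P5 similar
  R4 @ bar1.0: E3/D4 m7 untreated
  R2 @ bar2.0: E3/G3 m3 -> F3/C5 P5 similar
  R3 @ bar2.0: C5 above C4
  R7 @ bar2.0: G3->C5 leap 17st
  R3 @ bar2.1: C5 above C4
  R3 @ bar2.2: C5 above C4
  R3 @ bar2.3: C5 above C4
  R4 @ bar3.0: E3/D4 m7 untreated
  R7 @ bar3.0: C5->G3 leap 17st
  R2 @ bar4.0: E3/G3 m3 -> F3/F5 P1 similar
  R2 @ bar4.0: E3/D4 m7 -> F3/F4 P8 similar
  R2 @ bar4.0: G3/D4 P5 -> F5/F4 P8 similar
  R3 @ bar4.0: F5 above F4
  R3 @ bar4.0: F4 above E4
  R4 @ bar4.0: F3/E4 M7 untreated
  R7 @ bar4.0: G3->F5 leap 22st
  R3 @ bar4.1: F5 above F4
  R3 @ bar4.1: F4 above E4
  R3 @ bar4.2: F5 above F4
  R3 @ bar4.2: F4 above E4
  R3 @ bar4.3: F5 above F4
  R3 @ bar4.3: F4 above E4
  R3 @ bar5.0: C5 above G4
  R4 @ bar5.0: A3/G4 m7 untreated
  R7 @ bar5.0: F5->E4 leap 13st
  R3 @ bar5.1: C5 above G4
  R3 @ bar5.2: C5 above G4
  R3 @ bar5.3: C5 above G4
  R2 @ bar6.0: A3/C5 m3 -> D3/D4 P8 similar
  R7 @ bar6.0: C5->D4 leap 10st
  R8 @ bar6.0: penult P8 not 3rd/6th
  R2 @ bar7.0: B3/F4 TT -> C4/G4 P5 similar
  R6 @ bar7.3: closes on M3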